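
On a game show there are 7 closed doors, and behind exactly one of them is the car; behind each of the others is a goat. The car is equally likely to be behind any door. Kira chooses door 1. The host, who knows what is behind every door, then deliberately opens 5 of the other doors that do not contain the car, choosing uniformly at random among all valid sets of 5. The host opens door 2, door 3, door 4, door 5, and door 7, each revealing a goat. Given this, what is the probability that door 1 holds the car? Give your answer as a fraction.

1/7

Consider each possible location of the car in turn.
If it is behind door 1 (prior 1/7): the host has 6 equally likely choices, so probability 1/6; weight (1/7)·(1/6) = 1/42.
If it is behind any of doors 2, 3, 4, 5, and 7 (prior 1/7 each): that door was opened and seen not to hold the prize — ruled out; weight (1/7)·0 = 0 each.
If it is behind door 6 (prior 1/7): the host has no choice, probability 1; weight (1/7)·1 = 1/7.
The weights sum to 1/6.
So P(the car behind door 1 | the host opened door 2, door 3, door 4, door 5, and door 7) = (1/42) / (1/6) = 1/7.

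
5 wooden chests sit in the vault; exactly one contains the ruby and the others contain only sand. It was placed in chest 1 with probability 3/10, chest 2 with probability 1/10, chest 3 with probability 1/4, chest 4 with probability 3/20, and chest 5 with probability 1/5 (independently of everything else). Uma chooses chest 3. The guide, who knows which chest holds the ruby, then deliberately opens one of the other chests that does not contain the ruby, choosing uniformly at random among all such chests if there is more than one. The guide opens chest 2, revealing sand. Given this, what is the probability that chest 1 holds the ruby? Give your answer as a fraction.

24/67

Consider each possible location of the ruby in turn.
If it is in chest 1 (prior 3/10): the guide has 3 equally likely choices, so probability 1/3; weight (3/10)·(1/3) = 1/10.
If it is in chest 2 (prior 1/10): the guide opened chest 2, so this case is ruled out; weight (1/10)·0 = 0.
If it is in chest 3 (prior 1/4): the guide has 4 equally likely choices, so probability 1/4; weight (1/4)·(1/4) = 1/16.
If it is in chest 4 (prior 3/20): the guide has 3 equally likely choices, so probability 1/3; weight (3/20)·(1/3) = 1/20.
If it is in chest 5 (prior 1/5): the guide has 3 equally likely choices, so probability 1/3; weight (1/5)·(1/3) = 1/15.
The weights sum to 67/240.
So P(the ruby in chest 1 | the guide opened chest 2) = (1/10) / (67/240) = 24/67.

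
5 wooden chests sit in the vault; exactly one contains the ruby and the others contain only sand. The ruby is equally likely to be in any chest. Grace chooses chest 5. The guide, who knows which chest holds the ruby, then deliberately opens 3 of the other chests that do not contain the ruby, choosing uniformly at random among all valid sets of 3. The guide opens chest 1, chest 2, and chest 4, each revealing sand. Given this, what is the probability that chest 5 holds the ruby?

1/5

Condition on the true location of the ruby.
If it is in any of chests 1, 2, and 4 (prior 1/5 each): that chest was opened and seen not to hold the prize — ruled out; weight (1/5)·0 = 0 each.
If it is in chest 3 (prior 1/5): the guide has no choice, probability 1; weight (1/5)·1 = 1/5.
If it is in chest 5 (prior 1/5): the guide has 4 equally likely choices, so probability 1/4; weight (1/5)·(1/4) = 1/20.
The weights sum to 1/4.
So P(the ruby in chest 5 | the guide opened chest 1, chest 2, and chest 4) = (1/20) / (1/4) = 1/5.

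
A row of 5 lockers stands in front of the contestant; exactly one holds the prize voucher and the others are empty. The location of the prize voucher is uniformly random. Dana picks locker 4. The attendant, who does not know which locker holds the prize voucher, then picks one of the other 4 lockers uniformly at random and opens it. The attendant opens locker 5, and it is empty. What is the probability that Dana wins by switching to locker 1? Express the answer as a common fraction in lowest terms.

Because the attendant chose which locker to open without knowing where the prize voucher is, the choice is independent of the prize location. Learning that locker 5 does not hold the prize voucher simply rules out that one location and leaves the remaining 4 lockers still equally likely by symmetry.
So P(the prize voucher in locker 1) = 1/4.

1/4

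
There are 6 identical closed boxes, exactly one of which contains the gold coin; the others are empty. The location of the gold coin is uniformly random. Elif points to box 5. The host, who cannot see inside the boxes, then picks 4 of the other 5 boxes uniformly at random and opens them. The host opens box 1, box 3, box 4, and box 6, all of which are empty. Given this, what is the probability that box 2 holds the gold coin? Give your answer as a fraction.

1/2

Condition on the true location of the gold coin.
If it is in any of boxes 1, 3, 4, and 6 (prior 1/6 each): that box was opened and seen not to hold the prize — ruled out; weight (1/6)·0 = 0 each.
If it is in either of boxes 2 and 5 (prior 1/6 each): the host picks exactly this set with probability 1/5 regardless, and none is the prize; weight (1/6)·(1/5) = 1/30 each.
The weights sum to 1/15.
So P(the gold coin in box 2 | the host opened box 1, box 3, box 4, and box 6) = (1/30) / (1/15) = 1/2.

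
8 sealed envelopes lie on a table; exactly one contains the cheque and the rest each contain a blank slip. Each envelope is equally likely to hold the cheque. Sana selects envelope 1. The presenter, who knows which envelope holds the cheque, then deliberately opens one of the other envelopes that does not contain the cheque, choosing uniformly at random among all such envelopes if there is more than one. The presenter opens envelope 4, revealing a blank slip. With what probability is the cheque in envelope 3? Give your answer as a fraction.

7/48

Apply Bayes' rule, conditioning on where the cheque actually is.
If it is in envelope 1 (prior 1/8): the presenter has 7 equally likely choices, so probability 1/7; weight (1/8)·(1/7) = 1/56.
If it is in any of envelopes 2, 3, 5, 6, 7, and 8 (prior 1/8 each): the presenter has 6 equally likely choices, so probability 1/6; weight (1/8)·(1/6) = 1/48 each.
If it is in envelope 4 (prior 1/8): the presenter opened envelope 4, so this case is ruled out; weight (1/8)·0 = 0.
The weights sum to 1/7.
So P(the cheque in envelope 3 | the presenter opened envelope 4) = (1/48) / (1/7) = 7/48.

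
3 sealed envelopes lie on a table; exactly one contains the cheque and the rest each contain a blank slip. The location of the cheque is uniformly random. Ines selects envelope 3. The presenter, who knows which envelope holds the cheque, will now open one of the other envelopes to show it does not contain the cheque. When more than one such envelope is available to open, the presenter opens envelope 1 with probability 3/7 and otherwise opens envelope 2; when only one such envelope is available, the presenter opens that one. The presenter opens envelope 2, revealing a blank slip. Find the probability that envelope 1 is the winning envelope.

7/11

Apply Bayes' rule, conditioning on where the cheque actually is.
If it is in envelope 1 (prior 1/3): only envelope 2 is available, probability 1; weight (1/3)·1 = 1/3.
If it is in envelope 2 (prior 1/3): the presenter opened envelope 2, so this case is ruled out; weight (1/3)·0 = 0.
If it is in envelope 3 (prior 1/3): envelope 1 is available but not opened, probability 4/7; weight (1/3)·(4/7) = 4/21.
The weights sum to 11/21.
So P(the cheque in envelope 1 | the presenter opened envelope 2) = (1/3) / (11/21) = 7/11.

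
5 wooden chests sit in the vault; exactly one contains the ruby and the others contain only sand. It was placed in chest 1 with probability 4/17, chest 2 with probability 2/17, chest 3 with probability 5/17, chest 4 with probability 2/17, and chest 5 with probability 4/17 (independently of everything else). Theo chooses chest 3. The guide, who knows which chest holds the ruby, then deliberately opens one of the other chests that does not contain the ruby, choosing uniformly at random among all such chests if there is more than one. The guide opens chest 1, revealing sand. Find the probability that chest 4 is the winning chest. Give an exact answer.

Consider each possible location of the ruby in turn.
If it is in chest 1 (prior 4/17): the guide opened chest 1, so this case is ruled out; weight (4/17)·0 = 0.
If it is in either of chests 2 and 4 (prior 2/17 each): the guide has 3 equally likely choices, so probability 1/3; weight (2/17)·(1/3) = 2/51 each.
If it is in chest 3 (prior 5/17): the guide has 4 equally likely choices, so probability 1/4; weight (5/17)·(1/4) = 5/68.
If it is in chest 5 (prior 4/17): the guide has 3 equally likely choices, so probability 1/3; weight (4/17)·(1/3) = 4/51.
The weights sum to 47/204.
So P(the ruby in chest 4 | the guide opened chest 1) = (2/51) / (47/204) = 8/47.

8/47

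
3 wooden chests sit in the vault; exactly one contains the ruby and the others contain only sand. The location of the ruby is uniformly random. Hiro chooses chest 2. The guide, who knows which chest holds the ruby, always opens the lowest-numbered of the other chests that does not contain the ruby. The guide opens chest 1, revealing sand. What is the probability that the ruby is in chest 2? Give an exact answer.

1/2

Condition on the true location of the ruby.
If it is in chest 1 (prior 1/3): the guide opened chest 1, so this case is ruled out; weight (1/3)·0 = 0.
If it is in either of chests 2 and 3 (prior 1/3 each): chest 1 is the lowest-numbered option available, probability 1; weight (1/3)·1 = 1/3 each.
The weights sum to 2/3.
So P(the ruby in chest 2 | the guide opened chest 1) = (1/3) / (2/3) = 1/2.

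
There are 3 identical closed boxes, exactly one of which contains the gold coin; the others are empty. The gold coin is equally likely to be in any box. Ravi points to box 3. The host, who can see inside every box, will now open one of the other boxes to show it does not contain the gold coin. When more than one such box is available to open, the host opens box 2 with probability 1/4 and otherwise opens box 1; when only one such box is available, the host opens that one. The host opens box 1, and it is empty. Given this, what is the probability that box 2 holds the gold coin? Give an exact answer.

4/7

Consider each possible location of the gold coin in turn.
If it is in box 1 (prior 1/3): the host opened box 1, so this case is ruled out; weight (1/3)·0 = 0.
If it is in box 2 (prior 1/3): only box 1 is available, probability 1; weight (1/3)·1 = 1/3.
If it is in box 3 (prior 1/3): box 2 is available but not opened, probability 3/4; weight (1/3)·(3/4) = 1/4.
The weights sum to 7/12.
So P(the gold coin in box 2 | the host opened box 1) = (1/3) / (7/12) = 4/7.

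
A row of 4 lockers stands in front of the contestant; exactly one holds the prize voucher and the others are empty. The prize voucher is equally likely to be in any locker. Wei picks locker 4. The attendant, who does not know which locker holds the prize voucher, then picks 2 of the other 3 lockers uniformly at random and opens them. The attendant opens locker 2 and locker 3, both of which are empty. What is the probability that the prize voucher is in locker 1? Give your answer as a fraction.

1/2

Apply Bayes' rule, conditioning on where the prize voucher actually is.
If it is in either of lockers 1 and 4 (prior 1/4 each): the attendant picks exactly this set with probability 1/3 regardless, and none is the prize; weight (1/4)·(1/3) = 1/12 each.
If it is in either of lockers 2 and 3 (prior 1/4 each): that locker was opened and seen not to hold the prize — ruled out; weight (1/4)·0 = 0 each.
The weights sum to 1/6.
So P(the prize voucher in locker 1 | the attendant opened locker 2 and locker 3) = (1/12) / (1/6) = 1/2.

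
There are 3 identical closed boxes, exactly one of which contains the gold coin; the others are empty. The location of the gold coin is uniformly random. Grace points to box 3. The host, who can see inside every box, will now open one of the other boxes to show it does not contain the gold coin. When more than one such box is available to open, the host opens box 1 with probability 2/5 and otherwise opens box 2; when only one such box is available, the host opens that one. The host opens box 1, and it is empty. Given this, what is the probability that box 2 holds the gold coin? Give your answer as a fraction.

Apply Bayes' rule, conditioning on where the gold coin actually is.
If it is in box 1 (prior 1/3): the host opened box 1, so this case is ruled out; weight (1/3)·0 = 0.
If it is in box 2 (prior 1/3): only box 1 is available, probability 1; weight (1/3)·1 = 1/3.
If it is in box 3 (prior 1/3): box 1 is available, opened with probability 2/5; weight (1/3)·(2/5) = 2/15.
The weights sum to 7/15.
So P(the gold coin in box 2 | the host opened box 1) = (1/3) / (7/15) = 5/7.

5/7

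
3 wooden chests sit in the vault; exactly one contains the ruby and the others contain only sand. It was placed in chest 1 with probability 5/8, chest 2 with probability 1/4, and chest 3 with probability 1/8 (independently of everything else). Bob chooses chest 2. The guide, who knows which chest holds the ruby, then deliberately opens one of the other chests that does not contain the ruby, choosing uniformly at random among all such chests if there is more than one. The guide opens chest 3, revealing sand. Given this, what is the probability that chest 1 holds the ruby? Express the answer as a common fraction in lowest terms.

5/6

Consider each possible location of the ruby in turn.
If it is in chest 1 (prior 5/8): the guide has no choice, probability 1; weight (5/8)·1 = 5/8.
If it is in chest 2 (prior 1/4): the guide has 2 equally likely choices, so probability 1/2; weight (1/4)·(1/2) = 1/8.
If it is in chest 3 (prior 1/8): the guide opened chest 3, so this case is ruled out; weight (1/8)·0 = 0.
The weights sum to 3/4.
So P(the ruby in chest 1 | the guide opened chest 3) = (5/8) / (3/4) = 5/6.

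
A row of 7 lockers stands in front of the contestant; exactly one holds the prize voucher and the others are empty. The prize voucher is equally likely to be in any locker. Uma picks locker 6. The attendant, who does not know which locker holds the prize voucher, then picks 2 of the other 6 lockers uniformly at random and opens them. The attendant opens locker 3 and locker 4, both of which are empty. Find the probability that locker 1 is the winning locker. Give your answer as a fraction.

Consider each possible location of the prize voucher in turn.
If it is in any of lockers 1, 2, 5, 6, and 7 (prior 1/7 each): the attendant picks exactly this set with probability 1/15 regardless, and none is the prize; weight (1/7)·(1/15) = 1/105 each.
If it is in either of lockers 3 and 4 (prior 1/7 each): that locker was opened and seen not to hold the prize — ruled out; weight (1/7)·0 = 0 each.
The weights sum to 1/21.
So P(the prize voucher in locker 1 | the attendant opened locker 3 and locker 4) = (1/105) / (1/21) = 1/5.

1/5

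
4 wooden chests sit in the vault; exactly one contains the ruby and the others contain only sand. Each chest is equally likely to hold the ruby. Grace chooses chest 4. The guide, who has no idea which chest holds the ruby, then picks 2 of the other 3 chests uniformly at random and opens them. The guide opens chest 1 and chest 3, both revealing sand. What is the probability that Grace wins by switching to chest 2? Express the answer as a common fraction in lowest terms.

Condition on the true location of the ruby.
If it is in either of chests 1 and 3 (prior 1/4 each): that chest was opened and seen not to hold the prize — ruled out; weight (1/4)·0 = 0 each.
If it is in either of chests 2 and 4 (prior 1/4 each): the guide picks exactly this set with probability 1/3 regardless, and none is the prize; weight (1/4)·(1/3) = 1/12 each.
The weights sum to 1/6.
So P(the ruby in chest 2 | the guide opened chest 1 and chest 3) = (1/12) / (1/6) = 1/2.

1/2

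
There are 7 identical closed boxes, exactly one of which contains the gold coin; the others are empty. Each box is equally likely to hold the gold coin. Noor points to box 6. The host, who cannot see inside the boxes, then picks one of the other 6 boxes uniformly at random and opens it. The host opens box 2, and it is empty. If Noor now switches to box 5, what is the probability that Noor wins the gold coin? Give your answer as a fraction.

Consider each possible location of the gold coin in turn.
If it is in any of boxes 1, 3, 4, 5, 6, and 7 (prior 1/7 each): the host picks box 2 with probability 1/6 regardless, and it is not the prize; weight (1/7)·(1/6) = 1/42 each.
If it is in box 2 (prior 1/7): the host opened box 2, so this case is ruled out; weight (1/7)·0 = 0.
The weights sum to 1/7.
So P(the gold coin in box 5 | the host opened box 2) = (1/42) / (1/7) = 1/6.

1/6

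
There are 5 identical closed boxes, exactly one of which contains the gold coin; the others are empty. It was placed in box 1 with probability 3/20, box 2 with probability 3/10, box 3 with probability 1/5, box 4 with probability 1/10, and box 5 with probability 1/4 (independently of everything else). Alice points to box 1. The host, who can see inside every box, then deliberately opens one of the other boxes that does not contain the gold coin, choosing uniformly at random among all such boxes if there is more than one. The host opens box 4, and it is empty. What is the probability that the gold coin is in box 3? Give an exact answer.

Consider each possible location of the gold coin in turn.
If it is in box 1 (prior 3/20): the host has 4 equally likely choices, so probability 1/4; weight (3/20)·(1/4) = 3/80.
If it is in box 2 (prior 3/10): the host has 3 equally likely choices, so probability 1/3; weight (3/10)·(1/3) = 1/10.
If it is in box 3 (prior 1/5): the host has 3 equally likely choices, so probability 1/3; weight (1/5)·(1/3) = 1/15.
If it is in box 4 (prior 1/10): the host opened box 4, so this case is ruled out; weight (1/10)·0 = 0.
If it is in box 5 (prior 1/4): the host has 3 equally likely choices, so probability 1/3; weight (1/4)·(1/3) = 1/12.
The weights sum to 23/80.
So P(the gold coin in box 3 | the host opened box 4) = (1/15) / (23/80) = 16/69.

16/69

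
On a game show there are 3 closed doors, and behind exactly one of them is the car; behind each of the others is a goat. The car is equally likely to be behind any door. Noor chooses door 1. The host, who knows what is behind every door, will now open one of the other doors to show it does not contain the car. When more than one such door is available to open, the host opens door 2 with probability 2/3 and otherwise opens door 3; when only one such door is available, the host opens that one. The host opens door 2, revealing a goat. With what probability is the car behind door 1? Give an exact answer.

Condition on the true location of the car.
If it is behind door 1 (prior 1/3): door 2 is available, opened with probability 2/3; weight (1/3)·(2/3) = 2/9.
If it is behind door 2 (prior 1/3): the host opened door 2, so this case is ruled out; weight (1/3)·0 = 0.
If it is behind door 3 (prior 1/3): only door 2 is available, probability 1; weight (1/3)·1 = 1/3.
The weights sum to 5/9.
So P(the car behind door 1 | the host opened door 2) = (2/9) / (5/9) = 2/5.

2/5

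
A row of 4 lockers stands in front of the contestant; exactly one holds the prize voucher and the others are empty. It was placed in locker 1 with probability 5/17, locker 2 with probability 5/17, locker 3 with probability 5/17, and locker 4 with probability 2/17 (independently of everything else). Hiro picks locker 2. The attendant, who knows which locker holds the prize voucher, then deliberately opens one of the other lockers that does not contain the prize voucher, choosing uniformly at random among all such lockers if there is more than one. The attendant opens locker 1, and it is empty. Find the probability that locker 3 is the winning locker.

15/31

Condition on the true location of the prize voucher.
If it is in locker 1 (prior 5/17): the attendant opened locker 1, so this case is ruled out; weight (5/17)·0 = 0.
If it is in locker 2 (prior 5/17): the attendant has 3 equally likely choices, so probability 1/3; weight (5/17)·(1/3) = 5/51.
If it is in locker 3 (prior 5/17): the attendant has 2 equally likely choices, so probability 1/2; weight (5/17)·(1/2) = 5/34.
If it is in locker 4 (prior 2/17): the attendant has 2 equally likely choices, so probability 1/2; weight (2/17)·(1/2) = 1/17.
The weights sum to 31/102.
So P(the prize voucher in locker 3 | the attendant opened locker 1) = (5/34) / (31/102) = 15/31.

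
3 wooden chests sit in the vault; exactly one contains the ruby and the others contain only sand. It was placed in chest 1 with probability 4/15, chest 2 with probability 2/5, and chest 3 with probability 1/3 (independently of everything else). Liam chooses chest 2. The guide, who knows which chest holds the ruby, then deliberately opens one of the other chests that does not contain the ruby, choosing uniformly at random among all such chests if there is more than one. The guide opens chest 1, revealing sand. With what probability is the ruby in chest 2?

Condition on the true location of the ruby.
If it is in chest 1 (prior 4/15): the guide opened chest 1, so this case is ruled out; weight (4/15)·0 = 0.
If it is in chest 2 (prior 2/5): the guide has 2 equally likely choices, so probability 1/2; weight (2/5)·(1/2) = 1/5.
If it is in chest 3 (prior 1/3): the guide has no choice, probability 1; weight (1/3)·1 = 1/3.
The weights sum to 8/15.
So P(the ruby in chest 2 | the guide opened chest 1) = (1/5) / (8/15) = 3/8.

3/8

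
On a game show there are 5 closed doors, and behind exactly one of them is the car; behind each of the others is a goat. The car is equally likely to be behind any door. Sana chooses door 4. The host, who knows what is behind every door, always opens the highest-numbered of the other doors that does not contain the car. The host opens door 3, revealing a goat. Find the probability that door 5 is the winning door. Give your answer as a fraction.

1

Condition on the true location of the car.
If it is behind any of doors 1, 2, and 4 (prior 1/5 each): the host would have opened door 5 instead, probability 0; weight (1/5)·0 = 0 each.
If it is behind door 3 (prior 1/5): the host opened door 3, so this case is ruled out; weight (1/5)·0 = 0.
If it is behind door 5 (prior 1/5): door 3 is the highest-numbered option available, probability 1; weight (1/5)·1 = 1/5.
The weights sum to 1/5.
So P(the car behind door 5 | the host opened door 3) = (1/5) / (1/5) = 1.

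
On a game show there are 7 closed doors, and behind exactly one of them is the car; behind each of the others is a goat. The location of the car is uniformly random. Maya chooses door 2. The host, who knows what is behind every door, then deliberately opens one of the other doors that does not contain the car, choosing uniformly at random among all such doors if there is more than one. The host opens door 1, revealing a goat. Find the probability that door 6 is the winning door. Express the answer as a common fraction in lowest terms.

6/35

Condition on the true location of the car.
If it is behind door 1 (prior 1/7): the host opened door 1, so this case is ruled out; weight (1/7)·0 = 0.
If it is behind door 2 (prior 1/7): the host has 6 equally likely choices, so probability 1/6; weight (1/7)·(1/6) = 1/42.
If it is behind any of doors 3, 4, 5, 6, and 7 (prior 1/7 each): the host has 5 equally likely choices, so probability 1/5; weight (1/7)·(1/5) = 1/35 each.
The weights sum to 1/6.
So P(the car behind door 6 | the host opened door 1) = (1/35) / (1/6) = 6/35.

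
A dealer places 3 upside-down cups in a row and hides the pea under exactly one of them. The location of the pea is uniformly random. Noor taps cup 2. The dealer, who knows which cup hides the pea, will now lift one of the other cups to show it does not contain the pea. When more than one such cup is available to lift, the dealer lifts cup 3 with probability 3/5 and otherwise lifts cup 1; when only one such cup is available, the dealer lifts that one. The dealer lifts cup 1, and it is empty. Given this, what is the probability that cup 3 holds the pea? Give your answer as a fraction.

5/7

Consider each possible location of the pea in turn.
If it is under cup 1 (prior 1/3): the dealer opened cup 1, so this case is ruled out; weight (1/3)·0 = 0.
If it is under cup 2 (prior 1/3): cup 3 is available but not opened, probability 2/5; weight (1/3)·(2/5) = 2/15.
If it is under cup 3 (prior 1/3): only cup 1 is available, probability 1; weight (1/3)·1 = 1/3.
The weights sum to 7/15.
So P(the pea under cup 3 | the dealer opened cup 1) = (1/3) / (7/15) = 5/7.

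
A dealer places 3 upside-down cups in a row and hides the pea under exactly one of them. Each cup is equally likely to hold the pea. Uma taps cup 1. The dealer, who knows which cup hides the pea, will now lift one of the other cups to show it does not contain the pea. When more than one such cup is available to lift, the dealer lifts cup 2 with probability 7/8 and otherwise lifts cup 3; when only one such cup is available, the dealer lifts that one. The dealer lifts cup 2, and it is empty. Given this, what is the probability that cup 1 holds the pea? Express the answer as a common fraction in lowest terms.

Apply Bayes' rule, conditioning on where the pea actually is.
If it is under cup 1 (prior 1/3): cup 2 is available, opened with probability 7/8; weight (1/3)·(7/8) = 7/24.
If it is under cup 2 (prior 1/3): the dealer opened cup 2, so this case is ruled out; weight (1/3)·0 = 0.
If it is under cup 3 (prior 1/3): only cup 2 is available, probability 1; weight (1/3)·1 = 1/3.
The weights sum to 5/8.
So P(the pea under cup 1 | the dealer opened cup 2) = (7/24) / (5/8) = 7/15.

7/15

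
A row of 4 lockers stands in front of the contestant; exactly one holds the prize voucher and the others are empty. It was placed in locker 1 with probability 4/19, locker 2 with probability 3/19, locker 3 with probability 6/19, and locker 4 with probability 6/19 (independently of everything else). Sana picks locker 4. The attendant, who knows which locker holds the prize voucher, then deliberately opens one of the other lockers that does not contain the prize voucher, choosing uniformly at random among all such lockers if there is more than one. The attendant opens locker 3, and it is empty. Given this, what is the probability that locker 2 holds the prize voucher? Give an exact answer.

Condition on the true location of the prize voucher.
If it is in locker 1 (prior 4/19): the attendant has 2 equally likely choices, so probability 1/2; weight (4/19)·(1/2) = 2/19.
If it is in locker 2 (prior 3/19): the attendant has 2 equally likely choices, so probability 1/2; weight (3/19)·(1/2) = 3/38.
If it is in locker 3 (prior 6/19): the attendant opened locker 3, so this case is ruled out; weight (6/19)·0 = 0.
If it is in locker 4 (prior 6/19): the attendant has 3 equally likely choices, so probability 1/3; weight (6/19)·(1/3) = 2/19.
The weights sum to 11/38.
So P(the prize voucher in locker 2 | the attendant opened locker 3) = (3/38) / (11/38) = 3/11.

3/11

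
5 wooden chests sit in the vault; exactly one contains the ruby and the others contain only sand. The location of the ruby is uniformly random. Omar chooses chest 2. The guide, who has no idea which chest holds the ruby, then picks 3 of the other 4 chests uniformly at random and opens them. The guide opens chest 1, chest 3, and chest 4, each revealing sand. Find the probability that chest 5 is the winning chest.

1/2

Apply Bayes' rule, conditioning on where the ruby actually is.
If it is in any of chests 1, 3, and 4 (prior 1/5 each): that chest was opened and seen not to hold the prize — ruled out; weight (1/5)·0 = 0 each.
If it is in either of chests 2 and 5 (prior 1/5 each): the guide picks exactly this set with probability 1/4 regardless, and none is the prize; weight (1/5)·(1/4) = 1/20 each.
The weights sum to 1/10.
So P(the ruby in chest 5 | the guide opened chest 1, chest 3, and chest 4) = (1/20) / (1/10) = 1/2.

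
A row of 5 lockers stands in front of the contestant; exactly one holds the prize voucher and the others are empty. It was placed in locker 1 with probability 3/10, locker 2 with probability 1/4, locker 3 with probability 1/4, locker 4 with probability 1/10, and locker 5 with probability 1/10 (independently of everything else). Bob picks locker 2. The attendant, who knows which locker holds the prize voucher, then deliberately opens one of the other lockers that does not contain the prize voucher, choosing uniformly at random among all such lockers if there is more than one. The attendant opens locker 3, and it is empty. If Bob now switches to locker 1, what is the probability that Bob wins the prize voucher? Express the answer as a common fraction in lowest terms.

Condition on the true location of the prize voucher.
If it is in locker 1 (prior 3/10): the attendant has 3 equally likely choices, so probability 1/3; weight (3/10)·(1/3) = 1/10.
If it is in locker 2 (prior 1/4): the attendant has 4 equally likely choices, so probability 1/4; weight (1/4)·(1/4) = 1/16.
If it is in locker 3 (prior 1/4): the attendant opened locker 3, so this case is ruled out; weight (1/4)·0 = 0.
If it is in either of lockers 4 and 5 (prior 1/10 each): the attendant has 3 equally likely choices, so probability 1/3; weight (1/10)·(1/3) = 1/30 each.
The weights sum to 11/48.
So P(the prize voucher in locker 1 | the attendant opened locker 3) = (1/10) / (11/48) = 24/55.

24/55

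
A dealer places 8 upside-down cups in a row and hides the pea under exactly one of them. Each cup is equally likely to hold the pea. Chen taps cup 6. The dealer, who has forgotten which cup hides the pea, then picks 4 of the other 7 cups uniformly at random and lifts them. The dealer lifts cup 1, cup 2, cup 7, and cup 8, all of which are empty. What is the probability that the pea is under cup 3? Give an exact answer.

Consider each possible location of the pea in turn.
If it is under any of cups 1, 2, 7, and 8 (prior 1/8 each): that cup was opened and seen not to hold the prize — ruled out; weight (1/8)·0 = 0 each.
If it is under any of cups 3, 4, 5, and 6 (prior 1/8 each): the dealer picks exactly this set with probability 1/35 regardless, and none is the prize; weight (1/8)·(1/35) = 1/280 each.
The weights sum to 1/70.
So P(the pea under cup 3 | the dealer opened cup 1, cup 2, cup 7, and cup 8) = (1/280) / (1/70) = 1/4.

1/4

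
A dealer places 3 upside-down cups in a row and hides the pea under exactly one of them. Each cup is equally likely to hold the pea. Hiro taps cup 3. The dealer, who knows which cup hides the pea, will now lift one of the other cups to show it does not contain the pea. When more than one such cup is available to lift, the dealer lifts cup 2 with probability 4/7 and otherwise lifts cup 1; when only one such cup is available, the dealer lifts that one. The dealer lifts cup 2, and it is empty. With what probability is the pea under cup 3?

4/11

Consider each possible location of the pea in turn.
If it is under cup 1 (prior 1/3): only cup 2 is available, probability 1; weight (1/3)·1 = 1/3.
If it is under cup 2 (prior 1/3): the dealer opened cup 2, so this case is ruled out; weight (1/3)·0 = 0.
If it is under cup 3 (prior 1/3): cup 2 is available, opened with probability 4/7; weight (1/3)·(4/7) = 4/21.
The weights sum to 11/21.
So P(the pea under cup 3 | the dealer opened cup 2) = (4/21) / (11/21) = 4/11.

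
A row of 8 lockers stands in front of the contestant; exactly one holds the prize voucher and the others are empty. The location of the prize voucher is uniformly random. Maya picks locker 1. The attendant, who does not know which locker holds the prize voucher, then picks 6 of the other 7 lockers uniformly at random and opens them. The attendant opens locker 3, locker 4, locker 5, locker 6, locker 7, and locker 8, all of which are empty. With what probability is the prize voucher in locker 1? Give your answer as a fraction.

1/2

Because the attendant chose which lockers to open without knowing where the prize voucher is, the choice is independent of the prize location. Learning that none of the 6 opened lockers holds the prize voucher simply rules out those 6 locations and leaves the remaining 2 lockers still equally likely by symmetry.
So P(the prize voucher in locker 1) = 1/2.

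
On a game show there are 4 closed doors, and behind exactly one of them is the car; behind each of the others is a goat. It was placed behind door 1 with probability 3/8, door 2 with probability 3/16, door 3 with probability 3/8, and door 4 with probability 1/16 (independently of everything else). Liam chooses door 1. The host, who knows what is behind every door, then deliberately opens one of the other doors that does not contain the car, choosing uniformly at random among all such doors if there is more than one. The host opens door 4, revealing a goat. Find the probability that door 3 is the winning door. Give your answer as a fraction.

Condition on the true location of the car.
If it is behind door 1 (prior 3/8): the host has 3 equally likely choices, so probability 1/3; weight (3/8)·(1/3) = 1/8.
If it is behind door 2 (prior 3/16): the host has 2 equally likely choices, so probability 1/2; weight (3/16)·(1/2) = 3/32.
If it is behind door 3 (prior 3/8): the host has 2 equally likely choices, so probability 1/2; weight (3/8)·(1/2) = 3/16.
If it is behind door 4 (prior 1/16): the host opened door 4, so this case is ruled out; weight (1/16)·0 = 0.
The weights sum to 13/32.
So P(the car behind door 3 | the host opened door 4) = (3/16) / (13/32) = 6/13.

6/13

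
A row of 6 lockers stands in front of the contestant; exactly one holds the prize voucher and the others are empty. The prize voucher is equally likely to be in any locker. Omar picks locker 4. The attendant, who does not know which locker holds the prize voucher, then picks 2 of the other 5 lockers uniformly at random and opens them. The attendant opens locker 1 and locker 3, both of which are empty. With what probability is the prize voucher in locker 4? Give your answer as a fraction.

Consider each possible location of the prize voucher in turn.
If it is in either of lockers 1 and 3 (prior 1/6 each): that locker was opened and seen not to hold the prize — ruled out; weight (1/6)·0 = 0 each.
If it is in any of lockers 2, 4, 5, and 6 (prior 1/6 each): the attendant picks exactly this set with probability 1/10 regardless, and none is the prize; weight (1/6)·(1/10) = 1/60 each.
The weights sum to 1/15.
So P(the prize voucher in locker 4 | the attendant opened locker 1 and locker 3) = (1/60) / (1/15) = 1/4.

1/4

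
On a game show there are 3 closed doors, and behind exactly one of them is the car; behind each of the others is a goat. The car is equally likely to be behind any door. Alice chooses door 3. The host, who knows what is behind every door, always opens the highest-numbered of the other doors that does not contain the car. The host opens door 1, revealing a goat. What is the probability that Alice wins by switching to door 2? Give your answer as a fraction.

Consider each possible location of the car in turn.
If it is behind door 1 (prior 1/3): the host opened door 1, so this case is ruled out; weight (1/3)·0 = 0.
If it is behind door 2 (prior 1/3): door 1 is the highest-numbered option available, probability 1; weight (1/3)·1 = 1/3.
If it is behind door 3 (prior 1/3): the host would have opened door 2 instead, probability 0; weight (1/3)·0 = 0.
The weights sum to 1/3.
So P(the car behind door 2 | the host opened door 1) = (1/3) / (1/3) = 1.

1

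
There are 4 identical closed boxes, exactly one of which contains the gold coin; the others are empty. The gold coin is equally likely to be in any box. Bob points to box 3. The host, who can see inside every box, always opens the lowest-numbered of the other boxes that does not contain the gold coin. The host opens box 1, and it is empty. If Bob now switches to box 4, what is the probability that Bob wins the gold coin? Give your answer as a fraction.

Condition on the true location of the gold coin.
If it is in box 1 (prior 1/4): the host opened box 1, so this case is ruled out; weight (1/4)·0 = 0.
If it is in any of boxes 2, 3, and 4 (prior 1/4 each): box 1 is the lowest-numbered option available, probability 1; weight (1/4)·1 = 1/4 each.
The weights sum to 3/4.
So P(the gold coin in box 4 | the host opened box 1) = (1/4) / (3/4) = 1/3.

1/3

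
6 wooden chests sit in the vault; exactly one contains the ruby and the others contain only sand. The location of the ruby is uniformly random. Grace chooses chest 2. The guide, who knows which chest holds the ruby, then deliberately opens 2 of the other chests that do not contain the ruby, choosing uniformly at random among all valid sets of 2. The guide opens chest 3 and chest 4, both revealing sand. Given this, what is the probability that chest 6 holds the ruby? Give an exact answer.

Apply Bayes' rule, conditioning on where the ruby actually is.
If it is in any of chests 1, 5, and 6 (prior 1/6 each): the guide has 6 equally likely choices, so probability 1/6; weight (1/6)·(1/6) = 1/36 each.
If it is in chest 2 (prior 1/6): the guide has 10 equally likely choices, so probability 1/10; weight (1/6)·(1/10) = 1/60.
If it is in either of chests 3 and 4 (prior 1/6 each): that chest was opened and seen not to hold the prize — ruled out; weight (1/6)·0 = 0 each.
The weights sum to 1/10.
So P(the ruby in chest 6 | the guide opened chest 3 and chest 4) = (1/36) / (1/10) = 5/18.

5/18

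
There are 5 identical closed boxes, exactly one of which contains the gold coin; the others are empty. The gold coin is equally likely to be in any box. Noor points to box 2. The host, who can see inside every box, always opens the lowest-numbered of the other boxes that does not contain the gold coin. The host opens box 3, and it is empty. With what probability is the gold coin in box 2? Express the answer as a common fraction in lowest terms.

Condition on the true location of the gold coin.
If it is in box 1 (prior 1/5): box 3 is the lowest-numbered option available, probability 1; weight (1/5)·1 = 1/5.
If it is in any of boxes 2, 4, and 5 (prior 1/5 each): the host would have opened box 1 instead, probability 0; weight (1/5)·0 = 0 each.
If it is in box 3 (prior 1/5): the host opened box 3, so this case is ruled out; weight (1/5)·0 = 0.
The weights sum to 1/5.
So P(the gold coin in box 2 | the host opened box 3) = 0 / (1/5) = 0.

0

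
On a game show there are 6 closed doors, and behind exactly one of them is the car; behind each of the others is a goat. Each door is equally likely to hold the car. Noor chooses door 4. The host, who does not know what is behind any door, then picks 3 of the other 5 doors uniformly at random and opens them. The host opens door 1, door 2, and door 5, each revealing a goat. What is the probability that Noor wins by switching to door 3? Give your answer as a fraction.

Consider each possible location of the car in turn.
If it is behind any of doors 1, 2, and 5 (prior 1/6 each): that door was opened and seen not to hold the prize — ruled out; weight (1/6)·0 = 0 each.
If it is behind any of doors 3, 4, and 6 (prior 1/6 each): the host picks exactly this set with probability 1/10 regardless, and none is the prize; weight (1/6)·(1/10) = 1/60 each.
The weights sum to 1/20.
So P(the car behind door 3 | the host opened door 1, door 2, and door 5) = (1/60) / (1/20) = 1/3.

1/3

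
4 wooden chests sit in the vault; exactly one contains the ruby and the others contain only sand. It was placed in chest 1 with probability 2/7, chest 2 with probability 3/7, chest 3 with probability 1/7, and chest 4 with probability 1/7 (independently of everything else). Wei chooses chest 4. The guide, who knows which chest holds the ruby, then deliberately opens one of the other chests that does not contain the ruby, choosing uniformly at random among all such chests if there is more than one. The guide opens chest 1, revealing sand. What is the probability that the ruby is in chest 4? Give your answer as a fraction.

Condition on the true location of the ruby.
If it is in chest 1 (prior 2/7): the guide opened chest 1, so this case is ruled out; weight (2/7)·0 = 0.
If it is in chest 2 (prior 3/7): the guide has 2 equally likely choices, so probability 1/2; weight (3/7)·(1/2) = 3/14.
If it is in chest 3 (prior 1/7): the guide has 2 equally likely choices, so probability 1/2; weight (1/7)·(1/2) = 1/14.
If it is in chest 4 (prior 1/7): the guide has 3 equally likely choices, so probability 1/3; weight (1/7)·(1/3) = 1/21.
The weights sum to 1/3.
So P(the ruby in chest 4 | the guide opened chest 1) = (1/21) / (1/3) = 1/7.

1/7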